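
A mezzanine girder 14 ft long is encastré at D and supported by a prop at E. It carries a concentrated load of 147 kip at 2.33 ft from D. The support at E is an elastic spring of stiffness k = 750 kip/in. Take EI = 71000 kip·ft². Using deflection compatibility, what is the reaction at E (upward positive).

Take the reaction at E as the redundant and release it; the primary structure is a cantilever fixed at D.
Primary-structure tip deflection at E by superposition:
  point load 147 at a = 2.33: Pa²(3L − a)/(6EI) = 5276/EI
Flexibility coefficient — unit upward force at E: δ_{EE} = L³/(3EI) = 914.7/EI.
With EI = 71000 kip·ft²: δ_0 = 0.074316 ft and δ_{EE} = 0.012883 ft/kip.
Compatibility — the spring shortens by R_E/k under the reaction it provides: δ_0 − R_E·δ_{EE} = R_E/k. With 1/k = 1/(750×12) ft/kip = 0.000111 ft/kip, R_E = δ_0 / (δ_{EE} + 1/k) = 0.074316 / (0.012883 + 0.000111) = 5.719 kip.

R_E = 5.719 kip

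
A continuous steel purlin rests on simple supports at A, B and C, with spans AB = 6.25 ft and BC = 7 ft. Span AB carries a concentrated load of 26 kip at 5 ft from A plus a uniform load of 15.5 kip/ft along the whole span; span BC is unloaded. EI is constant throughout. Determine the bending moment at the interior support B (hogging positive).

Release continuity at B by inserting a hinge; the redundant is the internal moment M_B. The primary structure is two simply-supported spans AB and BC.
Rotations at B on the released spans (each span's end-slope, ×1/EI):
  span AB: point load 26 at a = 5: Pab(L + a)/(6LEI) = 48.75/EI
  span AB: UDL 15.5: wL³/(24EI) = 157.7/EI
  relative rotation θ_0 = (206.4 + 0)/EI = 206.4/EI
A unit hogging moment at B produces rotation L₁/(3EI) + L₂/(3EI) = 4.417/EI.
Slope continuity at B: θ_0 = M_B·4.417/EI, so M_B = 206.4/4.417 = 46.74 kip·ft (hogging).

M_B = 46.74 kip·ft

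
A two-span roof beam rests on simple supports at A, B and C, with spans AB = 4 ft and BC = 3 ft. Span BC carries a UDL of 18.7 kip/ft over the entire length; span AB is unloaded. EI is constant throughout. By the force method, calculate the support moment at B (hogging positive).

Release continuity at B by inserting a hinge; the redundant is the internal moment M_B. The primary structure is two simply-supported spans AB and BC.
Discontinuity in slope at B on the released structure — sum the simple-span end rotations:
  span BC: UDL 18.7: wL³/(24EI) = 21.04/EI
  relative rotation θ_0 = (0 + 21.04)/EI = 21.04/EI
A unit hogging moment at B produces rotation L₁/(3EI) + L₂/(3EI) = 2.333/EI.
Slope continuity at B: θ_0 = M_B·2.333/EI, so M_B = 21.04/2.333 = 9.016 kip·ft (hogging).

M_B = 9.016 kip·ft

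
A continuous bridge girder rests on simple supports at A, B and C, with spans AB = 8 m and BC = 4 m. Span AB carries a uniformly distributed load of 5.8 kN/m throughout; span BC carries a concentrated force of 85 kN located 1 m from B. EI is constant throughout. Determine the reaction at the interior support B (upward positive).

R_B = 105.5 kN

Take M_B as the redundant. Released structure: two simple spans AB and BC with a hinge at B.
End slopes at the hinge B, treating each span as simply supported:
  span AB: UDL 5.8: wL³/(24EI) = 123.7/EI
  span BC: point load 85 at a = 1: Pab(L + b)/(6LEI) = 74.38/EI
  relative rotation θ_0 = (123.7 + 74.38)/EI = 198.1/EI
A unit hogging moment at B produces rotation L₁/(3EI) + L₂/(3EI) = 4/EI.
Compatibility: M_B·(L₁+L₂)/(3EI) = θ_0, giving M_B = 49.53 kN·m (hogging).
Span AB, ΣM about A with M_B applied at B: R_B^{AB}·8 = 185.6 + 49.53, so R_B^{AB} = 29.39 kN and R_A = 46.4 − 29.39 = 17.01 kN.
Span BC, ΣM about C: R_B^{BC}·4 = 255 + 49.53, so R_B^{BC} = 76.13 kN and R_C = 85 − 76.13 = 8.868 kN.
R_B = 29.39 + 76.13 = 105.5 kN.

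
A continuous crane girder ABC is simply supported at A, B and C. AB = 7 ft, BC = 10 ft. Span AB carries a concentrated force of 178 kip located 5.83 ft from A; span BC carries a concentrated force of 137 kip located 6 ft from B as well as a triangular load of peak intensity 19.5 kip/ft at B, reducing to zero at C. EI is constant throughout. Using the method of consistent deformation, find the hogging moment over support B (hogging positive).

Release continuity at B by inserting a hinge; the redundant is the internal moment M_B. The primary structure is two simply-supported spans AB and BC.
Rotations at B on the released spans (each span's end-slope, ×1/EI):
  span AB: point load 178 at a = 5.83: Pab(L + a)/(6LEI) = 370.9/EI
  span BC: point load 137 at a = 6: Pab(L + b)/(6LEI) = 767.2/EI
  span BC: triangular load, peak 19.5: w₀L³/(45EI) = 433.3/EI
  relative rotation θ_0 = (370.9 + 1201)/EI = 1571/EI
A unit hogging moment at B produces rotation L₁/(3EI) + L₂/(3EI) = 5.667/EI.
Slope continuity at B: θ_0 = M_B·5.667/EI, so M_B = 1571/5.667 = 277.3 kip·ft (hogging).

M_B = 277.3 kip·ft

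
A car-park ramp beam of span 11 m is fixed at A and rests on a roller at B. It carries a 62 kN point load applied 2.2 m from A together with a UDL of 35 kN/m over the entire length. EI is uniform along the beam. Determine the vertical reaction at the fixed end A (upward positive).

R_A = 299.2 kN

Release the roller at B. Primary structure: cantilever fixed at A.
Downward deflection at the released point B due to the loads:
  point load 62 at a = 2.2: Pa²(3L − a)/(6EI) = 1540/EI
  UDL 35: wL⁴/(8EI) = 64054/EI
  δ_0 = 65595/EI
Flexibility coefficient — unit upward force at B: δ_{BB} = L³/(3EI) = 443.7/EI.
The prop prevents deflection at B: R_B = δ_0/δ_{BB} = 65595/443.7 = 147.8 kN.
Vertical equilibrium: R_A = ΣP − R_B = 447 − 147.8 = 299.2 kN.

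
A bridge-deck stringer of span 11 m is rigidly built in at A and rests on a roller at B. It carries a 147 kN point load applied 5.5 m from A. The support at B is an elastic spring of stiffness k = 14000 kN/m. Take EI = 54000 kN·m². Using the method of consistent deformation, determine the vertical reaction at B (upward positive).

R_B = 45.54 kN

Remove the prop at B; the released (primary) structure is a cantilever built in at A.
Downward deflection at the released point B due to the loads:
  point load 147 at a = 5.5: Pa²(3L − a)/(6EI) = 20381/EI
Tip deflection under a unit load at B: L³/(3EI) = 443.7/EI.
With EI = 54000 kN·m²: δ_0 = 0.37742 m and δ_{BB} = 0.008216 m/kN.
Compatibility — the spring shortens by R_B/k under the reaction it provides: δ_0 − R_B·δ_{BB} = R_B/k. With 1/k = 0.000071 m/kN, R_B = δ_0 / (δ_{BB} + 1/k) = 0.37742 / (0.008216 + 0.000071) = 45.54 kN.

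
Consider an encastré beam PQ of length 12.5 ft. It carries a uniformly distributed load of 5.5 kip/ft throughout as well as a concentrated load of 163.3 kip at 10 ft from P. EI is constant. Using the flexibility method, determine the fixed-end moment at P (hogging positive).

M_P = 136.9 kip·ft

Take the two fixed-end moments M_P, M_Q as redundants; the released structure is the simple span PQ.
End rotations of the released simple span under the applied load (×1/EI):
  at P: UDL 5.5: wL³/(24EI) = 447.6/EI
  at Q: UDL 5.5: wL³/(24EI) = 447.6/EI
  at P: point load 163.3 at a = 10: Pab(L + b)/(6LEI) = 816.5/EI
  at Q: point load 163.3 at a = 10: Pab(L + a)/(6LEI) = 1225/EI
  θ_P0 = 1264/EI,  θ_Q0 = 1672/EI
Flexibility coefficients: a unit moment at one end gives L/(3EI) there and L/(6EI) at the far end, so f₁₁ = f₂₂ = 4.167/EI and f₁₂ = f₂₁ = 2.083/EI.
Compatibility — zero rotation at each built-in end:
  4.167 M_P + 2.083 M_Q = 1264
  2.083 M_P + 4.167 M_Q = 1672
Solving the pair gives M_P = 136.9 kip·ft and M_Q = 332.9 kip·ft (hogging).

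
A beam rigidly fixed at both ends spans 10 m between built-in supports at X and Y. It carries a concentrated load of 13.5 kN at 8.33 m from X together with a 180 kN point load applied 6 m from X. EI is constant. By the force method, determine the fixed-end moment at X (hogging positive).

Take the two fixed-end moments M_X, M_Y as redundants; the released structure is the simple span XY.
On the primary (simply-supported) span, the end slopes from the loading are:
  at X: point load 13.5 at a = 8.33: Pab(L + b)/(6LEI) = 36.53/EI
  at Y: point load 13.5 at a = 8.33: Pab(L + a)/(6LEI) = 57.37/EI
  at X: point load 180 at a = 6: Pab(L + b)/(6LEI) = 1008/EI
  at Y: point load 180 at a = 6: Pab(L + a)/(6LEI) = 1152/EI
  θ_X0 = 1045/EI,  θ_Y0 = 1209/EI
Flexibility coefficients: a unit moment at one end gives L/(3EI) there and L/(6EI) at the far end, so f₁₁ = f₂₂ = 3.333/EI and f₁₂ = f₂₁ = 1.667/EI.
Compatibility — zero rotation at each built-in end:
  3.333 M_X + 1.667 M_Y = 1045
  1.667 M_X + 3.333 M_Y = 1209
Solving the pair gives M_X = 175.9 kN·m and M_Y = 274.8 kN·m (hogging).

M_X = 175.9 kN·m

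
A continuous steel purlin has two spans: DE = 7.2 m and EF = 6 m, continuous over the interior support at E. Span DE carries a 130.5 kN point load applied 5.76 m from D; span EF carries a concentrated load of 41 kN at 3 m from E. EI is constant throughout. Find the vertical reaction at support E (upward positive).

R_E = 153.9 kN

Insert a hinge at E; M_E is the redundant, and each span becomes simply supported.
End slopes at the hinge E, treating each span as simply supported:
  span DE: point load 130.5 at a = 5.76: Pab(L + a)/(6LEI) = 324.7/EI
  span EF: point load 41 at a = 3: Pab(L + b)/(6LEI) = 92.25/EI
  relative rotation θ_0 = (324.7 + 92.25)/EI = 417/EI
A unit hogging moment at E produces rotation L₁/(3EI) + L₂/(3EI) = 4.4/EI.
Slope continuity at E: θ_0 = M_E·4.4/EI, so M_E = 417/4.4 = 94.77 kN·m (hogging).
Span DE, ΣM about D with M_E applied at E: R_E^{DE}·7.2 = 751.7 + 94.77, so R_E^{DE} = 117.6 kN and R_D = 130.5 − 117.6 = 12.94 kN.
Span EF, ΣM about F: R_E^{EF}·6 = 123 + 94.77, so R_E^{EF} = 36.29 kN and R_F = 41 − 36.29 = 4.705 kN.
R_E = 117.6 + 36.29 = 153.9 kN.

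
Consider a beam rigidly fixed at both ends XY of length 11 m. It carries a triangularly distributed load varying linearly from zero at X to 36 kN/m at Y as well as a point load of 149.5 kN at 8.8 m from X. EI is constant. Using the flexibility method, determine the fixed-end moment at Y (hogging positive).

M_Y = 428.3 kN·m

Take the two fixed-end moments M_X, M_Y as redundants; the released structure is the simple span XY.
Simple-span end rotations at X and Y under the given loads:
  at X: triangular load, peak 36: 7w₀L³/(360EI) = 931.7/EI
  at Y: triangular load, peak 36: w₀L³/(45EI) = 1065/EI
  at X: point load 149.5 at a = 8.8: Pab(L + b)/(6LEI) = 578.9/EI
  at Y: point load 149.5 at a = 8.8: Pab(L + a)/(6LEI) = 868.3/EI
  θ_X0 = 1511/EI,  θ_Y0 = 1933/EI
Flexibility coefficients: a unit moment at one end gives L/(3EI) there and L/(6EI) at the far end, so f₁₁ = f₂₂ = 3.667/EI and f₁₂ = f₂₁ = 1.833/EI.
Compatibility — zero rotation at each built-in end:
  3.667 M_X + 1.833 M_Y = 1511
  1.833 M_X + 3.667 M_Y = 1933
Solving the pair gives M_X = 197.8 kN·m and M_Y = 428.3 kN·m (hogging).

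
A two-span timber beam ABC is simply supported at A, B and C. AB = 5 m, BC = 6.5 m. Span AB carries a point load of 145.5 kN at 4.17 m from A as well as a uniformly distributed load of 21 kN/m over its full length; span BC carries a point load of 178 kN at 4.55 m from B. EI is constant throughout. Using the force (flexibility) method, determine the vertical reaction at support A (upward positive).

R_A = 45.06 kN

Insert a hinge at B; M_B is the redundant, and each span becomes simply supported.
Discontinuity in slope at B on the released structure — sum the simple-span end rotations:
  span AB: point load 145.5 at a = 4.17: Pab(L + a)/(6LEI) = 153.9/EI
  span AB: UDL 21: wL³/(24EI) = 109.4/EI
  span BC: point load 178 at a = 4.55: Pab(L + b)/(6LEI) = 342.2/EI
  relative rotation θ_0 = (263.3 + 342.2)/EI = 605.5/EI
A unit hogging moment at B produces rotation L₁/(3EI) + L₂/(3EI) = 3.833/EI.
Compatibility: M_B·(L₁+L₂)/(3EI) = θ_0, giving M_B = 158 kN·m (hogging).
Span AB, ΣM about A with M_B applied at B: R_B^{AB}·5 = 869.2 + 158, so R_B^{AB} = 205.4 kN and R_A = 250.5 − 205.4 = 45.06 kN.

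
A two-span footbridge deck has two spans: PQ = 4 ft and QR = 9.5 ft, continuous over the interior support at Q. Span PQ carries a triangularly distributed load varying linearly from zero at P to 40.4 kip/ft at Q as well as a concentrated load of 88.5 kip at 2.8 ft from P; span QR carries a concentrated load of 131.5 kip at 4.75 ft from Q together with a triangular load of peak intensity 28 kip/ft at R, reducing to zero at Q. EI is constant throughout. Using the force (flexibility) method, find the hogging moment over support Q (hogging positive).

Take M_Q as the redundant. Released structure: two simple spans PQ and QR with a hinge at Q.
Rotations at Q on the released spans (each span's end-slope, ×1/EI):
  span PQ: triangular load, peak 40.4: w₀L³/(45EI) = 57.46/EI
  span PQ: point load 88.5 at a = 2.8: Pab(L + a)/(6LEI) = 84.25/EI
  span QR: point load 131.5 at a = 4.75: Pab(L + b)/(6LEI) = 741.7/EI
  span QR: triangular load, peak 28: 7w₀L³/(360EI) = 466.8/EI
  relative rotation θ_0 = (141.7 + 1209)/EI = 1350/EI
A unit hogging moment at Q produces rotation L₁/(3EI) + L₂/(3EI) = 4.5/EI.
Compatibility: M_Q·(L₁+L₂)/(3EI) = θ_0, giving M_Q = 300.1 kip·ft (hogging).

M_Q = 300.1 kip·ft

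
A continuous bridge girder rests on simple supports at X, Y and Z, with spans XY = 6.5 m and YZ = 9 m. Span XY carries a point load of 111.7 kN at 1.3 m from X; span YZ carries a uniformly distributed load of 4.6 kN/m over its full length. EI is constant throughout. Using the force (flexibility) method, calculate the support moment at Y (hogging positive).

M_Y = 56.27 kN·m

Take M_Y as the redundant. Released structure: two simple spans XY and YZ with a hinge at Y.
Rotations at Y on the released spans (each span's end-slope, ×1/EI):
  span XY: point load 111.7 at a = 1.3: Pab(L + a)/(6LEI) = 151/EI
  span YZ: UDL 4.6: wL³/(24EI) = 139.7/EI
  relative rotation θ_0 = (151 + 139.7)/EI = 290.7/EI
A unit hogging moment at Y produces rotation L₁/(3EI) + L₂/(3EI) = 5.167/EI.
Compatibility: M_Y·(L₁+L₂)/(3EI) = θ_0, giving M_Y = 56.27 kN·m (hogging).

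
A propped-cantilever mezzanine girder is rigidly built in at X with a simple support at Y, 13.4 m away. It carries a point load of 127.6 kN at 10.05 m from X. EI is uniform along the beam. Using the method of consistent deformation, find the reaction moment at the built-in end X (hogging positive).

Take the reaction at Y as the redundant and release it; the primary structure is a cantilever fixed at X.
Deflection at Y on the released cantilever, summing each load's contribution:
  point load 127.6 at a = 10.05: Pa²(3L − a)/(6EI) = 64762/EI
Tip deflection under a unit load at Y: L³/(3EI) = 802/EI.
Compatibility at Y: δ_0 − R_Y·δ_{YY} = 0, so R_Y = 64762/802 = 80.75 kN.
Moment equilibrium about X: M_X = Σ(load moments about X) − R_Y·L = 1282 − 80.75×13.4 = 200.4 kN·m.

M_X = 200.4 kN·m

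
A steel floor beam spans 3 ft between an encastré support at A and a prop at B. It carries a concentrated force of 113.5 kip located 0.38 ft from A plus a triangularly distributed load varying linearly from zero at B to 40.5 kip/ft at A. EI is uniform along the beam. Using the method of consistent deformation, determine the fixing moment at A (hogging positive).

M_A = 59.58 kip·ft

Release the roller at B. Primary structure: cantilever fixed at A.
Free-end deflection of the primary structure under the applied loading (downward +):
  point load 113.5 at a = 0.38: Pa²(3L − a)/(6EI) = 23.55/EI
  triangular load, peak 40.5 at the fixed end: w₀L⁴/(30EI) = 109.3/EI
  δ_0 = 132.9/EI
Tip deflection under a unit load at B: L³/(3EI) = 9/EI.
Compatibility at B: δ_0 − R_B·δ_{BB} = 0, so R_B = 132.9/9 = 14.77 kip.
Moment equilibrium about A: M_A = Σ(load moments about A) − R_B·L = 103.9 − 14.77×3 = 59.58 kip·ft.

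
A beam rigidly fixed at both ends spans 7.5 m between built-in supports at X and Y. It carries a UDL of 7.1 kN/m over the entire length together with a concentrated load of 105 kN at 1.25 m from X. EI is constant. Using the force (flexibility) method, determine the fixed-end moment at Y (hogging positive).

M_Y = 51.51 kN·m

Take the two fixed-end moments M_X, M_Y as redundants; the released structure is the simple span XY.
End rotations of the released simple span under the applied load (×1/EI):
  at X: UDL 7.1: wL³/(24EI) = 124.8/EI
  at Y: UDL 7.1: wL³/(24EI) = 124.8/EI
  at X: point load 105 at a = 1.25: Pab(L + b)/(6LEI) = 250.7/EI
  at Y: point load 105 at a = 1.25: Pab(L + a)/(6LEI) = 159.5/EI
  θ_X0 = 375.5/EI,  θ_Y0 = 284.3/EI
Flexibility coefficients: a unit moment at one end gives L/(3EI) there and L/(6EI) at the far end, so f₁₁ = f₂₂ = 2.5/EI and f₁₂ = f₂₁ = 1.25/EI.
Compatibility — zero rotation at each built-in end:
  2.5 M_X + 1.25 M_Y = 375.5
  1.25 M_X + 2.5 M_Y = 284.3
Solving the pair gives M_X = 124.4 kN·m and M_Y = 51.51 kN·m (hogging).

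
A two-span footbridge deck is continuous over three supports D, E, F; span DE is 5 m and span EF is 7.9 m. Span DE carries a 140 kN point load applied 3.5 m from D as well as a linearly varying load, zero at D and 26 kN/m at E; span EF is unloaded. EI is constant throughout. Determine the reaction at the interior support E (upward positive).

Insert a hinge at E; M_E is the redundant, and each span becomes simply supported.
End slopes at the hinge E, treating each span as simply supported:
  span DE: point load 140 at a = 3.5: Pab(L + a)/(6LEI) = 208.2/EI
  span DE: triangular load, peak 26: w₀L³/(45EI) = 72.22/EI
  relative rotation θ_0 = (280.5 + 0)/EI = 280.5/EI
A unit hogging moment at E produces rotation L₁/(3EI) + L₂/(3EI) = 4.3/EI.
Slope continuity at E: θ_0 = M_E·4.3/EI, so M_E = 280.5/4.3 = 65.23 kN·m (hogging).
Span DE, ΣM about D with M_E applied at E: R_E^{DE}·5 = 706.7 + 65.23, so R_E^{DE} = 154.4 kN and R_D = 205 − 154.4 = 50.62 kN.
Span EF, ΣM about F: R_E^{EF}·7.9 = 0 + 65.23, so R_E^{EF} = 8.256 kN and R_F = 0 − 8.256 = -8.256 kN.
R_E = 154.4 + 8.256 = 162.6 kN.

R_E = 162.6 kN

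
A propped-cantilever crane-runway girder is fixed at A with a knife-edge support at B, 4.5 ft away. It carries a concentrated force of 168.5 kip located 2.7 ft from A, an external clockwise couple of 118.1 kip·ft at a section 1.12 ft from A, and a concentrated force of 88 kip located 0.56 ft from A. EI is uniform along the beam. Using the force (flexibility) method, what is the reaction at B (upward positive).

Release the roller at B. Primary structure: cantilever fixed at A.
Primary-structure tip deflection at B by superposition:
  point load 168.5 at a = 2.7: Pa²(3L − a)/(6EI) = 2211/EI
  clockwise couple 118.1 at a = 1.12: M₀a(2L − a)/(2EI) = 521.2/EI
  point load 88 at a = 0.56: Pa²(3L − a)/(6EI) = 59.52/EI
  δ_0 = 2792/EI
Tip deflection under a unit load at B: L³/(3EI) = 30.38/EI.
The prop prevents deflection at B: R_B = δ_0/δ_{BB} = 2792/30.38 = 91.91 kip.

R_B = 91.91 kip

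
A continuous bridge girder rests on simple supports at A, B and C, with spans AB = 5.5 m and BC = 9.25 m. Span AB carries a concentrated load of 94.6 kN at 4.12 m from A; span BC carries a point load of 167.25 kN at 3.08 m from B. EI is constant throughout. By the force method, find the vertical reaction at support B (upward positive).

R_B = 243.7 kN

Release continuity at B by inserting a hinge; the redundant is the internal moment M_B. The primary structure is two simply-supported spans AB and BC.
Discontinuity in slope at B on the released structure — sum the simple-span end rotations:
  span AB: point load 94.6 at a = 4.12: Pab(L + a)/(6LEI) = 156.8/EI
  span BC: point load 167.25 at a = 3.08: Pab(L + b)/(6LEI) = 883.1/EI
  relative rotation θ_0 = (156.8 + 883.1)/EI = 1040/EI
A unit hogging moment at B produces rotation L₁/(3EI) + L₂/(3EI) = 4.917/EI.
Slope continuity at B: θ_0 = M_B·4.917/EI, so M_B = 1040/4.917 = 211.5 kN·m (hogging).
Span AB, ΣM about A with M_B applied at B: R_B^{AB}·5.5 = 389.8 + 211.5, so R_B^{AB} = 109.3 kN and R_A = 94.6 − 109.3 = -14.72 kN.
Span BC, ΣM about C: R_B^{BC}·9.25 = 1032 + 211.5, so R_B^{BC} = 134.4 kN and R_C = 167.2 − 134.4 = 32.83 kN.
R_B = 109.3 + 134.4 = 243.7 kN.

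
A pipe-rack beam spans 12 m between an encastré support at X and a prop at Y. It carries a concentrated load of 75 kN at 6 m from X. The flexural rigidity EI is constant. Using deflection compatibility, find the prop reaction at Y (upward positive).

Remove the prop at Y; the released (primary) structure is a cantilever built in at X.
Deflection at Y on the released cantilever, summing each load's contribution:
  point load 75 at a = 6: Pa²(3L − a)/(6EI) = 13500/EI
Tip deflection under a unit load at Y: L³/(3EI) = 576/EI.
The prop prevents deflection at Y: R_Y = δ_0/δ_{YY} = 13500/576 = 23.44 kN.

R_Y = 23.44 kN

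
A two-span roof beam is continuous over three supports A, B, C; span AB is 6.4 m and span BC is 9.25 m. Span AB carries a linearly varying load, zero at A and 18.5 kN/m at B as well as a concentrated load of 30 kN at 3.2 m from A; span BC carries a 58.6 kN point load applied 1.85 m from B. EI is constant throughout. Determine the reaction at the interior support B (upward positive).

Release continuity at B by inserting a hinge; the redundant is the internal moment M_B. The primary structure is two simply-supported spans AB and BC.
End slopes at the hinge B, treating each span as simply supported:
  span AB: triangular load, peak 18.5: w₀L³/(45EI) = 107.8/EI
  span AB: point load 30 at a = 3.2: Pab(L + a)/(6LEI) = 76.8/EI
  span BC: point load 58.6 at a = 1.85: Pab(L + b)/(6LEI) = 240.7/EI
  relative rotation θ_0 = (184.6 + 240.7)/EI = 425.2/EI
A unit hogging moment at B produces rotation L₁/(3EI) + L₂/(3EI) = 5.217/EI.
Compatibility: M_B·(L₁+L₂)/(3EI) = θ_0, giving M_B = 81.52 kN·m (hogging).
Span AB, ΣM about A with M_B applied at B: R_B^{AB}·6.4 = 348.6 + 81.52, so R_B^{AB} = 67.2 kN and R_A = 89.2 − 67.2 = 22 kN.
Span BC, ΣM about C: R_B^{BC}·9.25 = 433.6 + 81.52, so R_B^{BC} = 55.69 kN and R_C = 58.6 − 55.69 = 2.907 kN.
R_B = 67.2 + 55.69 = 122.9 kN.

R_B = 122.9 kN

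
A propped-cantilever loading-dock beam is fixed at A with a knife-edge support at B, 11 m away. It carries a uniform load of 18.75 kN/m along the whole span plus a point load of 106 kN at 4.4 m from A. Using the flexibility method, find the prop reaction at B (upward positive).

Release the roller at B. Primary structure: cantilever fixed at A.
Primary-structure tip deflection at B by superposition:
  UDL 18.75: wL⁴/(8EI) = 34315/EI
  point load 106 at a = 4.4: Pa²(3L − a)/(6EI) = 9782/EI
  δ_0 = 44097/EI
Tip deflection under a unit load at B: L³/(3EI) = 443.7/EI.
Compatibility at B: δ_0 − R_B·δ_{BB} = 0, so R_B = 44097/443.7 = 99.39 kN.

R_B = 99.39 kN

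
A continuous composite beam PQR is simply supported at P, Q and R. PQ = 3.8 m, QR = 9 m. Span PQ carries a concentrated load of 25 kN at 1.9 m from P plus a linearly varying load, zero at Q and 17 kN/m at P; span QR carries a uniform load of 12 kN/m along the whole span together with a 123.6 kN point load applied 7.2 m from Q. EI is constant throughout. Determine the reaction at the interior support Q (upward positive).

Release continuity at Q by inserting a hinge; the redundant is the internal moment M_Q. The primary structure is two simply-supported spans PQ and QR.
Rotations at Q on the released spans (each span's end-slope, ×1/EI):
  span PQ: point load 25 at a = 1.9: Pab(L + a)/(6LEI) = 22.56/EI
  span PQ: triangular load, peak 17: 7w₀L³/(360EI) = 18.14/EI
  span QR: UDL 12: wL³/(24EI) = 364.5/EI
  span QR: point load 123.6 at a = 7.2: Pab(L + b)/(6LEI) = 320.4/EI
  relative rotation θ_0 = (40.7 + 684.9)/EI = 725.6/EI
A unit hogging moment at Q produces rotation L₁/(3EI) + L₂/(3EI) = 4.267/EI.
Slope continuity at Q: θ_0 = M_Q·4.267/EI, so M_Q = 725.6/4.267 = 170.1 kN·m (hogging).
Span PQ, ΣM about P with M_Q applied at Q: R_Q^{PQ}·3.8 = 88.41 + 170.1, so R_Q^{PQ} = 68.02 kN and R_P = 57.3 − 68.02 = -10.72 kN.
Span QR, ΣM about R: R_Q^{QR}·9 = 708.5 + 170.1, so R_Q^{QR} = 97.62 kN and R_R = 231.6 − 97.62 = 134 kN.
R_Q = 68.02 + 97.62 = 165.6 kN.

R_Q = 165.6 kN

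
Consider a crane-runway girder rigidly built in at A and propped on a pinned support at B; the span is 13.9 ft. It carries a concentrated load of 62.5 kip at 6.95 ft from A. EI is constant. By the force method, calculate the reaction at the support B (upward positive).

R_B = 19.53 kip

Remove the prop at B; the released (primary) structure is a cantilever built in at A.
Primary-structure tip deflection at B by superposition:
  point load 62.5 at a = 6.95: Pa²(3L − a)/(6EI) = 17484/EI
Tip deflection under a unit load at B: L³/(3EI) = 895.2/EI.
The prop prevents deflection at B: R_B = δ_0/δ_{BB} = 17484/895.2 = 19.53 kip.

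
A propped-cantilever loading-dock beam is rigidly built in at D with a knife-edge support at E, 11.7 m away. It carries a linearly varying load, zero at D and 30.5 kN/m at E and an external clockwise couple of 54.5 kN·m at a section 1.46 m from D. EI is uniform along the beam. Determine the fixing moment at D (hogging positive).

M_D = 278.9 kN·m

Remove the prop at E; the released (primary) structure is a cantilever built in at D.
Deflection at E on the released cantilever, summing each load's contribution:
  triangular load, peak 30.5 at the free end: 11w₀L⁴/(120EI) = 52391/EI
  clockwise couple 54.5 at a = 1.46: M₀a(2L − a)/(2EI) = 872.9/EI
  δ_0 = 53264/EI
Flexibility coefficient — unit upward force at E: δ_{EE} = L³/(3EI) = 533.9/EI.
The prop prevents deflection at E: R_E = δ_0/δ_{EE} = 53264/533.9 = 99.77 kN.
Moment equilibrium about D: M_D = Σ(load moments about D) − R_E·L = 1446 − 99.77×11.7 = 278.9 kN·m.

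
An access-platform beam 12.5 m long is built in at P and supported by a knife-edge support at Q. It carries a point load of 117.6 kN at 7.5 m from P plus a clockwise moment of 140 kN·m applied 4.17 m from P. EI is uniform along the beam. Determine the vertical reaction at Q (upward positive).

Release the roller at Q. Primary structure: cantilever fixed at P.
Downward deflection at the released point Q due to the loads:
  point load 117.6 at a = 7.5: Pa²(3L − a)/(6EI) = 33075/EI
  clockwise couple 140 at a = 4.17: M₀a(2L − a)/(2EI) = 6080/EI
  δ_0 = 39155/EI
Flexibility coefficient — unit upward force at Q: δ_{QQ} = L³/(3EI) = 651/EI.
Compatibility at Q: δ_0 − R_Q·δ_{QQ} = 0, so R_Q = 39155/651 = 60.14 kN.

R_Q = 60.14 kN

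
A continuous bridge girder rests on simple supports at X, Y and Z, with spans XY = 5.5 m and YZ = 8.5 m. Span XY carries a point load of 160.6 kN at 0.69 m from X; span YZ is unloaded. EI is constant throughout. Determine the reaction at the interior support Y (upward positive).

Take M_Y as the redundant. Released structure: two simple spans XY and YZ with a hinge at Y.
Discontinuity in slope at Y on the released structure — sum the simple-span end rotations:
  span XY: point load 160.6 at a = 0.69: Pab(L + a)/(6LEI) = 99.98/EI
  relative rotation θ_0 = (99.98 + 0)/EI = 99.98/EI
A unit hogging moment at Y produces rotation L₁/(3EI) + L₂/(3EI) = 4.667/EI.
Slope continuity at Y: θ_0 = M_Y·4.667/EI, so M_Y = 99.98/4.667 = 21.42 kN·m (hogging).
Span XY, ΣM about X with M_Y applied at Y: R_Y^{XY}·5.5 = 110.8 + 21.42, so R_Y^{XY} = 24.04 kN and R_X = 160.6 − 24.04 = 136.6 kN.
Span YZ, ΣM about Z: R_Y^{YZ}·8.5 = 0 + 21.42, so R_Y^{YZ} = 2.521 kN and R_Z = 0 − 2.521 = -2.521 kN.
R_Y = 24.04 + 2.521 = 26.56 kN.

R_Y = 26.56 kN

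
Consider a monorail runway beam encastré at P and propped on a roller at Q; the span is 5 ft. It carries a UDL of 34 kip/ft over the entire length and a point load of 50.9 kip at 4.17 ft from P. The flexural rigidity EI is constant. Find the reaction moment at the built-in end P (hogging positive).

Take the reaction at Q as the redundant and release it; the primary structure is a cantilever fixed at P.
Downward deflection at the released point Q due to the loads:
  UDL 34: wL⁴/(8EI) = 2656/EI
  point load 50.9 at a = 4.17: Pa²(3L − a)/(6EI) = 1598/EI
  δ_0 = 4254/EI
Flexibility coefficient — unit upward force at Q: δ_{QQ} = L³/(3EI) = 41.67/EI.
Compatibility at Q: δ_0 − R_Q·δ_{QQ} = 0, so R_Q = 4254/41.67 = 102.1 kip.
Moment equilibrium about P: M_P = Σ(load moments about P) − R_Q·L = 637.3 − 102.1×5 = 126.8 kip·ft.

M_P = 126.8 kip·ft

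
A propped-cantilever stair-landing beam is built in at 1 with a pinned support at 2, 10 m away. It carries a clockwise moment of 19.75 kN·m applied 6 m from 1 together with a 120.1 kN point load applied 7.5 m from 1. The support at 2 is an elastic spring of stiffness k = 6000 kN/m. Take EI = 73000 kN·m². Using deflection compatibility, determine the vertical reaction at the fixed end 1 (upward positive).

R_1 = 44.37 kN

Remove the prop at 2; the released (primary) structure is a cantilever built in at 1.
Downward deflection at the released point 2 due to the loads:
  clockwise couple 19.75 at a = 6: M₀a(2L − a)/(2EI) = 829.5/EI
  point load 120.1 at a = 7.5: Pa²(3L − a)/(6EI) = 25334/EI
  δ_0 = 26163/EI
Tip deflection under a unit load at 2: L³/(3EI) = 333.3/EI.
With EI = 73000 kN·m²: δ_0 = 0.3584 m and δ_{22} = 0.004566 m/kN.
Compatibility — the spring shortens by R_2/k under the reaction it provides: δ_0 − R_2·δ_{22} = R_2/k. With 1/k = 0.000167 m/kN, R_2 = δ_0 / (δ_{22} + 1/k) = 0.3584 / (0.004566 + 0.000167) = 75.73 kN.
Vertical equilibrium: R_1 = ΣP − R_2 = 120.1 − 75.73 = 44.37 kN.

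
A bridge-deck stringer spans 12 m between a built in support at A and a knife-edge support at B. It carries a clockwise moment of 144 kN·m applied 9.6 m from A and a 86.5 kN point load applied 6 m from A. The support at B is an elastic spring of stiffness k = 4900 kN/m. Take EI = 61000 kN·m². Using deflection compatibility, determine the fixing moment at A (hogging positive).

Take the reaction at B as the redundant and release it; the primary structure is a cantilever fixed at A.
Free-end deflection of the primary structure under the applied loading (downward +):
  clockwise couple 144 at a = 9.6: M₀a(2L − a)/(2EI) = 9953/EI
  point load 86.5 at a = 6: Pa²(3L − a)/(6EI) = 15570/EI
  δ_0 = 25523/EI
Tip deflection under a unit load at B: L³/(3EI) = 576/EI.
With EI = 61000 kN·m²: δ_0 = 0.41841 m and δ_{BB} = 0.009443 m/kN.
Compatibility — the spring shortens by R_B/k under the reaction it provides: δ_0 − R_B·δ_{BB} = R_B/k. With 1/k = 0.000204 m/kN, R_B = δ_0 / (δ_{BB} + 1/k) = 0.41841 / (0.009443 + 0.000204) = 43.37 kN.
Moment equilibrium about A: M_A = Σ(load moments about A) − R_B·L = 663 − 43.37×12 = 142.5 kN·m.

M_A = 142.5 kN·m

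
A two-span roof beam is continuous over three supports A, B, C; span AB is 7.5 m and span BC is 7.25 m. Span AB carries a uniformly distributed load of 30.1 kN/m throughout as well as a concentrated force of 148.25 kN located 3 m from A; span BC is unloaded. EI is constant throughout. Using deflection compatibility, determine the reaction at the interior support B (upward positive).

R_B = 227.1 kN

Take M_B as the redundant. Released structure: two simple spans AB and BC with a hinge at B.
Rotations at B on the released spans (each span's end-slope, ×1/EI):
  span AB: UDL 30.1: wL³/(24EI) = 529.1/EI
  span AB: point load 148.25 at a = 3: Pab(L + a)/(6LEI) = 467/EI
  relative rotation θ_0 = (996.1 + 0)/EI = 996.1/EI
A unit hogging moment at B produces rotation L₁/(3EI) + L₂/(3EI) = 4.917/EI.
Compatibility: M_B·(L₁+L₂)/(3EI) = θ_0, giving M_B = 202.6 kN·m (hogging).
Span AB, ΣM about A with M_B applied at B: R_B^{AB}·7.5 = 1291 + 202.6, so R_B^{AB} = 199.2 kN and R_A = 374 − 199.2 = 174.8 kN.
Span BC, ΣM about C: R_B^{BC}·7.25 = 0 + 202.6, so R_B^{BC} = 27.94 kN and R_C = 0 − 27.94 = -27.94 kN.
R_B = 199.2 + 27.94 = 227.1 kN.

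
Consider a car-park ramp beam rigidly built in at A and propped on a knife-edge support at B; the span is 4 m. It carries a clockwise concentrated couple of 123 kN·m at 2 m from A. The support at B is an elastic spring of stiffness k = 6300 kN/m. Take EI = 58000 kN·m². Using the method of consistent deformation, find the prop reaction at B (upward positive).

R_B = 24.17 kN

Take the reaction at B as the redundant and release it; the primary structure is a cantilever fixed at A.
Deflection at B on the released cantilever, summing each load's contribution:
  clockwise couple 123 at a = 2: M₀a(2L − a)/(2EI) = 738/EI
Flexibility coefficient — unit upward force at B: δ_{BB} = L³/(3EI) = 21.33/EI.
With EI = 58000 kN·m²: δ_0 = 0.012724 m and δ_{BB} = 0.000368 m/kN.
Compatibility — the spring shortens by R_B/k under the reaction it provides: δ_0 − R_B·δ_{BB} = R_B/k. With 1/k = 0.000159 m/kN, R_B = δ_0 / (δ_{BB} + 1/k) = 0.012724 / (0.000368 + 0.000159) = 24.17 kN.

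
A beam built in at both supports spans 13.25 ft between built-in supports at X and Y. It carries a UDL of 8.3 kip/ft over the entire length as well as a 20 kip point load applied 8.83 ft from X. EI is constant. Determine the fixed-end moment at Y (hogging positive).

M_Y = 160.7 kip·ft

Release both end moments; the primary structure is a simply-supported span XY with redundants M_X and M_Y.
End rotations of the released simple span under the applied load (×1/EI):
  at X: UDL 8.3: wL³/(24EI) = 804.5/EI
  at Y: UDL 8.3: wL³/(24EI) = 804.5/EI
  at X: point load 20 at a = 8.83: Pab(L + b)/(6LEI) = 173.5/EI
  at Y: point load 20 at a = 8.83: Pab(L + a)/(6LEI) = 216.8/EI
  θ_X0 = 978/EI,  θ_Y0 = 1021/EI
Flexibility coefficients: a unit moment at one end gives L/(3EI) there and L/(6EI) at the far end, so f₁₁ = f₂₂ = 4.417/EI and f₁₂ = f₂₁ = 2.208/EI.
Compatibility — zero rotation at each built-in end:
  4.417 M_X + 2.208 M_Y = 978
  2.208 M_X + 4.417 M_Y = 1021
Solving the pair gives M_X = 141.1 kip·ft and M_Y = 160.7 kip·ft (hogging).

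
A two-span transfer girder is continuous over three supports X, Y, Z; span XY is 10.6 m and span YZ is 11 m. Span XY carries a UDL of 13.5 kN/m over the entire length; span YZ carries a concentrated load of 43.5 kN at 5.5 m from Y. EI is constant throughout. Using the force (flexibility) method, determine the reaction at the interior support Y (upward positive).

R_Y = 119 kN

Take M_Y as the redundant. Released structure: two simple spans XY and YZ with a hinge at Y.
Rotations at Y on the released spans (each span's end-slope, ×1/EI):
  span XY: UDL 13.5: wL³/(24EI) = 669.9/EI
  span YZ: point load 43.5 at a = 5.5: Pab(L + b)/(6LEI) = 329/EI
  relative rotation θ_0 = (669.9 + 329)/EI = 998.9/EI
A unit hogging moment at Y produces rotation L₁/(3EI) + L₂/(3EI) = 7.2/EI.
Slope continuity at Y: θ_0 = M_Y·7.2/EI, so M_Y = 998.9/7.2 = 138.7 kN·m (hogging).
Span XY, ΣM about X with M_Y applied at Y: R_Y^{XY}·10.6 = 758.4 + 138.7, so R_Y^{XY} = 84.64 kN and R_X = 143.1 − 84.64 = 58.46 kN.
Span YZ, ΣM about Z: R_Y^{YZ}·11 = 239.2 + 138.7, so R_Y^{YZ} = 34.36 kN and R_Z = 43.5 − 34.36 = 9.137 kN.
R_Y = 84.64 + 34.36 = 119 kN.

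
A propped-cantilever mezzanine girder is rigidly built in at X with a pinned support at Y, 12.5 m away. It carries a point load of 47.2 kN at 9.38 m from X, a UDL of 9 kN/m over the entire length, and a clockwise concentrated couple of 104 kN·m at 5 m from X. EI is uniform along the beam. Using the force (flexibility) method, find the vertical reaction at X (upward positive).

Release the roller at Y. Primary structure: cantilever fixed at X.
Primary-structure tip deflection at Y by superposition:
  point load 47.2 at a = 9.38: Pa²(3L − a)/(6EI) = 19463/EI
  UDL 9: wL⁴/(8EI) = 27466/EI
  clockwise couple 104 at a = 5: M₀a(2L − a)/(2EI) = 5200/EI
  δ_0 = 52129/EI
Flexibility coefficient — unit upward force at Y: δ_{YY} = L³/(3EI) = 651/EI.
The prop prevents deflection at Y: R_Y = δ_0/δ_{YY} = 52129/651 = 80.07 kN.
Vertical equilibrium: R_X = ΣP − R_Y = 159.7 − 80.07 = 79.63 kN.

R_X = 79.63 kN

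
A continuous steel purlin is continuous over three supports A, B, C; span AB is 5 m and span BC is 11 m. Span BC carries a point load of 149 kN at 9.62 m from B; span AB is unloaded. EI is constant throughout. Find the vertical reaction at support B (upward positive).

Take M_B as the redundant. Released structure: two simple spans AB and BC with a hinge at B.
Discontinuity in slope at B on the released structure — sum the simple-span end rotations:
  span BC: point load 149 at a = 9.62: Pab(L + b)/(6LEI) = 371/EI
  relative rotation θ_0 = (0 + 371)/EI = 371/EI
A unit hogging moment at B produces rotation L₁/(3EI) + L₂/(3EI) = 5.333/EI.
Slope continuity at B: θ_0 = M_B·5.333/EI, so M_B = 371/5.333 = 69.57 kN·m (hogging).
Span AB, ΣM about A with M_B applied at B: R_B^{AB}·5 = 0 + 69.57, so R_B^{AB} = 13.91 kN and R_A = 0 − 13.91 = -13.91 kN.
Span BC, ΣM about C: R_B^{BC}·11 = 205.6 + 69.57, so R_B^{BC} = 25.02 kN and R_C = 149 − 25.02 = 124 kN.
R_B = 13.91 + 25.02 = 38.93 kN.

R_B = 38.93 kN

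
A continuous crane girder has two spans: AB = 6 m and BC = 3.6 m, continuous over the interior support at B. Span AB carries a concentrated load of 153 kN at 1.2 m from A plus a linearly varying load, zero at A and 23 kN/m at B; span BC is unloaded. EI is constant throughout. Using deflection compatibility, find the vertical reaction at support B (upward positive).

Take M_B as the redundant. Released structure: two simple spans AB and BC with a hinge at B.
End slopes at the hinge B, treating each span as simply supported:
  span AB: point load 153 at a = 1.2: Pab(L + a)/(6LEI) = 176.3/EI
  span AB: triangular load, peak 23: w₀L³/(45EI) = 110.4/EI
  relative rotation θ_0 = (286.7 + 0)/EI = 286.7/EI
A unit hogging moment at B produces rotation L₁/(3EI) + L₂/(3EI) = 3.2/EI.
Slope continuity at B: θ_0 = M_B·3.2/EI, so M_B = 286.7/3.2 = 89.58 kN·m (hogging).
Span AB, ΣM about A with M_B applied at B: R_B^{AB}·6 = 459.6 + 89.58, so R_B^{AB} = 91.53 kN and R_A = 222 − 91.53 = 130.5 kN.
Span BC, ΣM about C: R_B^{BC}·3.6 = 0 + 89.58, so R_B^{BC} = 24.88 kN and R_C = 0 − 24.88 = -24.88 kN.
R_B = 91.53 + 24.88 = 116.4 kN.

R_B = 116.4 kN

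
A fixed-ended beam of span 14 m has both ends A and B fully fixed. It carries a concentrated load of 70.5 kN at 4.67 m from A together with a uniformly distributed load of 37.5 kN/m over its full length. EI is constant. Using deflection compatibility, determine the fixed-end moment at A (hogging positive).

M_A = 758.7 kN·m

Take the two fixed-end moments M_A, M_B as redundants; the released structure is the simple span AB.
End rotations of the released simple span under the applied load (×1/EI):
  at A: point load 70.5 at a = 4.67: Pab(L + b)/(6LEI) = 853.1/EI
  at B: point load 70.5 at a = 4.67: Pab(L + a)/(6LEI) = 682.7/EI
  at A: UDL 37.5: wL³/(24EI) = 4288/EI
  at B: UDL 37.5: wL³/(24EI) = 4288/EI
  θ_A0 = 5141/EI,  θ_B0 = 4970/EI
Flexibility coefficients: a unit moment at one end gives L/(3EI) there and L/(6EI) at the far end, so f₁₁ = f₂₂ = 4.667/EI and f₁₂ = f₂₁ = 2.333/EI.
Compatibility — zero rotation at each built-in end:
  4.667 M_A + 2.333 M_B = 5141
  2.333 M_A + 4.667 M_B = 4970
Solving the pair gives M_A = 758.7 kN·m and M_B = 685.7 kN·m (hogging).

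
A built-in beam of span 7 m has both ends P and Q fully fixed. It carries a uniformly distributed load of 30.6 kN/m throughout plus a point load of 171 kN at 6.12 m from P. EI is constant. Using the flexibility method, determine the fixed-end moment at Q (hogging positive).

M_Q = 240 kN·m

Take the two fixed-end moments M_P, M_Q as redundants; the released structure is the simple span PQ.
Simple-span end rotations at P and Q under the given loads:
  at P: UDL 30.6: wL³/(24EI) = 437.3/EI
  at Q: UDL 30.6: wL³/(24EI) = 437.3/EI
  at P: point load 171 at a = 6.12: Pab(L + b)/(6LEI) = 172.8/EI
  at Q: point load 171 at a = 6.12: Pab(L + a)/(6LEI) = 287.7/EI
  θ_P0 = 610.1/EI,  θ_Q0 = 725/EI
Flexibility coefficients: a unit moment at one end gives L/(3EI) there and L/(6EI) at the far end, so f₁₁ = f₂₂ = 2.333/EI and f₁₂ = f₂₁ = 1.167/EI.
Compatibility — zero rotation at each built-in end:
  2.333 M_P + 1.167 M_Q = 610.1
  1.167 M_P + 2.333 M_Q = 725
Solving the pair gives M_P = 141.5 kN·m and M_Q = 240 kN·m (hogging).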